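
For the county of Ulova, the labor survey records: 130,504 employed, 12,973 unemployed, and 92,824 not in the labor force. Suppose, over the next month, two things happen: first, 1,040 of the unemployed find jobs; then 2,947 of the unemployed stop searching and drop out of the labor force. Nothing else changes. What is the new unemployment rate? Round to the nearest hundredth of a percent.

Initially, labor force = 130,504 + 12,973 = 143,477, so u = 12,973/143,477 = 9.04%.
After the first change, unemployed falls and employed rises by 1,040; labor force unchanged → E = 131,544, U = 11,933, labor force = 143,477.
After the second change, unemployed and labor force both fall by 2,947 → E = 131,544, U = 8,986, labor force = 140,530.
New unemployment rate = 8,986 / 140,530 = 6.39%.

New unemployment rate ≈ 6.39%.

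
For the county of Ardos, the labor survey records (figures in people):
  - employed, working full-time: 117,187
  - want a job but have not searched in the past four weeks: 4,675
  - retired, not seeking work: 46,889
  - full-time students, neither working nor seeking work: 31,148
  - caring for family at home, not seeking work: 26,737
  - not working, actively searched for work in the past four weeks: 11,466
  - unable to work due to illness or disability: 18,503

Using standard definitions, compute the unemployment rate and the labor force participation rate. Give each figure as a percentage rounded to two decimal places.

Unemployment rate ≈ 8.91%; labor force participation rate ≈ 50.14%.

Employed = 117,187.
Unemployed = 11,466.
Labor force = 117,187 + 11,466 = 128,653.
Not in labor force = 4,675 + 46,889 + 31,148 + 26,737 + 18,503 = 127,952 (those not working and not actively searching are outside the labor force — including those who want a job but have given up searching).
Civilian working-age population = 128,653 + 127,952 = 256,605.
Unemployment rate = 11,466 / 128,653 = 8.91%.
Labor force participation rate = 128,653 / 256,605 = 50.14%.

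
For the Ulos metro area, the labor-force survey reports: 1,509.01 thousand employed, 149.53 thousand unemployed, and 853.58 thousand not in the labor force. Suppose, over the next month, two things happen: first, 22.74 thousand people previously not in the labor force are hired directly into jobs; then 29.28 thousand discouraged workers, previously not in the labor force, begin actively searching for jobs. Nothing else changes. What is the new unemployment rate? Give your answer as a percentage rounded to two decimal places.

Initially, labor force = 1,509.01 + 149.53 = 1,658.54 thousand, so u = 149.53/1,658.54 = 9.02%.
After the first change, employed and labor force both rise by 22.74; unemployed unchanged → E = 1,531.75, U = 149.53, labor force = 1,681.28 thousand.
After the second change, unemployed and labor force both rise by 29.28 → E = 1,531.75, U = 178.81, labor force = 1,710.56 thousand.
New unemployment rate = 178.81 / 1,710.56 = 10.45%.

New unemployment rate ≈ 10.45%.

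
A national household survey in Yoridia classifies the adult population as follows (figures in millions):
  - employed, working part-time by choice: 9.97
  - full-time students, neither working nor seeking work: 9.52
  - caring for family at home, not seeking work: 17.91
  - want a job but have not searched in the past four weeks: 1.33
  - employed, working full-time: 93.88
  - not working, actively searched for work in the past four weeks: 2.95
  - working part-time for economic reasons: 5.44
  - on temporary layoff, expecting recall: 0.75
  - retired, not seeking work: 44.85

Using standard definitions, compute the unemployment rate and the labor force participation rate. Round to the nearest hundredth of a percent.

Unemployment rate ≈ 3.27%; labor force participation rate ≈ 60.55%.

Employed = 9.97 + 93.88 + 5.44 = 109.29 million (anyone who worked, including part-time for economic reasons, counts as employed).
Unemployed = 2.95 + 0.75 = 3.70 million (jobless and actively searching, or on temporary layoff).
Labor force = 109.29 + 3.70 = 112.99 million.
Not in labor force = 9.52 + 17.91 + 1.33 + 44.85 = 73.61 million (those not working and not actively searching are outside the labor force — including those who want a job but have given up searching).
Civilian working-age population = 112.99 + 73.61 = 186.60 million.
Unemployment rate = 3.70 / 112.99 = 3.27%.
Labor force participation rate = 112.99 / 186.60 = 60.55%.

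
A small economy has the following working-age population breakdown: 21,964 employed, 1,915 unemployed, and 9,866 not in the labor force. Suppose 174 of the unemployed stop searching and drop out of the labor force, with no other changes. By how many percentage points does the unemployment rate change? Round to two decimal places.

Initially, labor force = 21,964 + 1,915 = 23,879, so u = 1,915/23,879 = 8.02%.
After the change, unemployed and labor force both fall by 174 → E = 21,964, U = 1,741, labor force = 23,705.
New unemployment rate = 1,741 / 23,705 = 7.34%.
Change = 7.34% − 8.02% = −0.68 percentage points.

The unemployment rate changes by −0.68 percentage points.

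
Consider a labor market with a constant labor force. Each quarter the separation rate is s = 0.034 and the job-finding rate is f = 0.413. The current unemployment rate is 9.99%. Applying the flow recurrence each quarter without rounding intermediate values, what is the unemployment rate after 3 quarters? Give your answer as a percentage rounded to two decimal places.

With a fixed labor force, u_{t+1} = u_t + s·(1−u_t) − f·u_t = u_t·(1−s−f) + s.
Here 1−s−f = 0.553 and s = 0.034.
u_1 = 0.099900 × 0.553 + 0.034 = 0.089245.
u_2 = 0.089245 × 0.553 + 0.034 = 0.083352.
u_3 = 0.083352 × 0.553 + 0.034 = 0.080094.

Unemployment rate after three quarters ≈ 8.01%.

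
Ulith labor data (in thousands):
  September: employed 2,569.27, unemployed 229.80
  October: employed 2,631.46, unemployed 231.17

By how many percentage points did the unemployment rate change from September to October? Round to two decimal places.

September: labor force = 2,569.27 + 229.80 = 2,799.07; u = 229.80/2,799.07 = 8.21%.
October: labor force = 2,631.46 + 231.17 = 2,862.63; u = 231.17/2,862.63 = 8.08%.
Change = 8.08% − 8.21% = −0.13 pp.

The unemployment rate changed by −0.13 percentage points.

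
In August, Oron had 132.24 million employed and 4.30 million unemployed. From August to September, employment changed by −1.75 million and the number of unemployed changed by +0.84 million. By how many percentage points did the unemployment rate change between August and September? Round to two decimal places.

August: labor force = 132.24 + 4.30 = 136.54; u = 4.30/136.54 = 3.15%.
September: labor force = 130.49 + 5.14 = 135.63; u = 5.14/135.63 = 3.79%.
Change = 3.79% − 3.15% = +0.64 pp.

The unemployment rate changed by +0.64 percentage points.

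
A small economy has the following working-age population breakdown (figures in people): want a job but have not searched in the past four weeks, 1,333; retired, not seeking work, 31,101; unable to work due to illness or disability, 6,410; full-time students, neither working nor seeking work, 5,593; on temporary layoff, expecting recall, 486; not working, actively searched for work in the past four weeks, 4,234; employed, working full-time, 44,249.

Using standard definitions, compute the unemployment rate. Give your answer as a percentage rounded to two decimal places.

Employed = 44,249.
Unemployed = 486 + 4,234 = 4,720 (jobless and actively searching, or on temporary layoff).
Labor force = 44,249 + 4,720 = 48,969.
Unemployment rate = 4,720 / 48,969 = 9.64%.

Unemployment rate ≈ 9.64%.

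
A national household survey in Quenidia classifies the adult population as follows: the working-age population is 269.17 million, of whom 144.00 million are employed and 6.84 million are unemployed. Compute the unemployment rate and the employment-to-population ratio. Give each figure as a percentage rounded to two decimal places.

Unemployment rate ≈ 4.53%; employment-population ratio ≈ 53.50%.

Labor force = employed + unemployed = 144.00 + 6.84 = 150.84 million.
Unemployment rate = 6.84 / 150.84 = 4.53%.
Employment-population ratio = 144.00 / 269.17 = 53.50%.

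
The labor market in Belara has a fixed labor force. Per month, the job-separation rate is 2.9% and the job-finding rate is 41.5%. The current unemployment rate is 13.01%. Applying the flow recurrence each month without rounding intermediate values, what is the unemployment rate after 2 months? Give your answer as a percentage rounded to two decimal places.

With a fixed labor force, u_{t+1} = u_t + s·(1−u_t) − f·u_t = u_t·(1−s−f) + s.
Here 1−s−f = 0.556 and s = 0.029.
u_1 = 0.130100 × 0.556 + 0.029 = 0.101336.
u_2 = 0.101336 × 0.556 + 0.029 = 0.085343.

Unemployment rate after two months ≈ 8.53%.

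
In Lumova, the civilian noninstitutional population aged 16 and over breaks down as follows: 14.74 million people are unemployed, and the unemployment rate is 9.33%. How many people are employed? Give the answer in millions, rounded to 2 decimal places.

About 143.24 million are employed.

Labor force = U / u = 14.74 / 0.0933 ≈ 157.98 million.
Employed = labor force − unemployed = 157.98 − 14.74 = 143.24 million.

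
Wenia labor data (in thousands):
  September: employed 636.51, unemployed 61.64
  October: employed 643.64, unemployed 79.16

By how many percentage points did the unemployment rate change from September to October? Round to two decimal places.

The unemployment rate changed by +2.12 percentage points.

September: labor force = 636.51 + 61.64 = 698.15; u = 61.64/698.15 = 8.83%.
October: labor force = 643.64 + 79.16 = 722.80; u = 79.16/722.80 = 10.95%.
Change = 10.95% − 8.83% = +2.12 pp.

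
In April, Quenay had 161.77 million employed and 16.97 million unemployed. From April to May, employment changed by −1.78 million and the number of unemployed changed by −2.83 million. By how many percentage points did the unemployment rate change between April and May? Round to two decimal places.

The unemployment rate changed by −1.37 percentage points.

April: labor force = 161.77 + 16.97 = 178.74; u = 16.97/178.74 = 9.49%.
May: labor force = 159.99 + 14.14 = 174.13; u = 14.14/174.13 = 8.12%.
Change = 8.12% − 9.49% = −1.37 pp.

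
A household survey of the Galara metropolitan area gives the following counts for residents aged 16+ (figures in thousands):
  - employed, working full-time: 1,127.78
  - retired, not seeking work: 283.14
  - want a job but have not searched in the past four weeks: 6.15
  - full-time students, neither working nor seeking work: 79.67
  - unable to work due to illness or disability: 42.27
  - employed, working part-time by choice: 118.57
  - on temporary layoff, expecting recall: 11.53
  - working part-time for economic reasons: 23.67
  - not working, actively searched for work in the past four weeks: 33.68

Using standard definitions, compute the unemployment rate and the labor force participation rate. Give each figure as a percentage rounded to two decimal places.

Unemployment rate ≈ 3.44%; labor force participation rate ≈ 76.18%.

Employed = 1,127.78 + 118.57 + 23.67 = 1,270.02 thousand (anyone who worked, including part-time for economic reasons, counts as employed).
Unemployed = 11.53 + 33.68 = 45.21 thousand (jobless and actively searching, or on temporary layoff).
Labor force = 1,270.02 + 45.21 = 1,315.23 thousand.
Not in labor force = 283.14 + 6.15 + 79.67 + 42.27 = 411.23 thousand (those not working and not actively searching are outside the labor force — including those who want a job but have given up searching).
Civilian working-age population = 1,315.23 + 411.23 = 1,726.46 thousand.
Unemployment rate = 45.21 / 1,315.23 = 3.44%.
Labor force participation rate = 1,315.23 / 1,726.46 = 76.18%.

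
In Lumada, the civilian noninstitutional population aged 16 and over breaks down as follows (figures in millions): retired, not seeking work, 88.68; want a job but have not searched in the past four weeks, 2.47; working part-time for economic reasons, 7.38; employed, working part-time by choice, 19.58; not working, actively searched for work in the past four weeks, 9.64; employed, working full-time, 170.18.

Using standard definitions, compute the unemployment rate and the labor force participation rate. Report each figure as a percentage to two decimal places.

Employed = 7.38 + 19.58 + 170.18 = 197.14 million (anyone who worked, including part-time for economic reasons, counts as employed).
Unemployed = 9.64 million.
Labor force = 197.14 + 9.64 = 206.78 million.
Not in labor force = 88.68 + 2.47 = 91.15 million (those not working and not actively searching are outside the labor force — including those who want a job but have given up searching).
Civilian working-age population = 206.78 + 91.15 = 297.93 million.
Unemployment rate = 9.64 / 206.78 = 4.66%.
Labor force participation rate = 206.78 / 297.93 = 69.41%.

Unemployment rate ≈ 4.66%; labor force participation rate ≈ 69.41%.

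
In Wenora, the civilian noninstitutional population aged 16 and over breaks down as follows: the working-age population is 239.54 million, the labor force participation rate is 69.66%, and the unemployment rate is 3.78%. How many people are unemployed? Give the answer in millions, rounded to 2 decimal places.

Labor force = 0.6966 × 239.54 = 166.86 million.
Unemployed = 0.0378 × 166.86 ≈ 6.31 million.

About 6.31 million are unemployed.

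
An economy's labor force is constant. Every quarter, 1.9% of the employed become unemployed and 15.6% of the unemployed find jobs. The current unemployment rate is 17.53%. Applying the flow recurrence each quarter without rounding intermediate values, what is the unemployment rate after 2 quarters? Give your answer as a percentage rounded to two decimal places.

With a fixed labor force, u_{t+1} = u_t + s·(1−u_t) − f·u_t = u_t·(1−s−f) + s.
Here 1−s−f = 0.825 and s = 0.019.
u_1 = 0.175300 × 0.825 + 0.019 = 0.163623.
u_2 = 0.163623 × 0.825 + 0.019 = 0.153989.

Unemployment rate after two quarters ≈ 15.40%.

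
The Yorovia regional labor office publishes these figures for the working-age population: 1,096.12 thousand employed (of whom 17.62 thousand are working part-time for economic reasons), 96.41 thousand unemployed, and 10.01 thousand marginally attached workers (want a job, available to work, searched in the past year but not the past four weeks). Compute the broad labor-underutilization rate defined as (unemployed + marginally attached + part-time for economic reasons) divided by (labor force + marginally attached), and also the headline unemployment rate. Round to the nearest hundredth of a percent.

Broad underutilization rate ≈ 10.31%; headline unemployment rate ≈ 8.08%.

Labor force = 1,096.12 + 96.41 = 1,192.53 thousand.
Numerator = 96.41 + 10.01 + 17.62 = 124.04 thousand.
Denominator = 1,192.53 + 10.01 = 1,202.54 thousand.
Broad rate = 124.04 / 1,202.54 = 10.31%.
Headline unemployment rate = 96.41 / 1,192.53 = 8.08%.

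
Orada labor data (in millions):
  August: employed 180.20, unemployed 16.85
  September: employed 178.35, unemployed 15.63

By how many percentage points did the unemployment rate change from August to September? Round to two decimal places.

August: labor force = 180.20 + 16.85 = 197.05; u = 16.85/197.05 = 8.55%.
September: labor force = 178.35 + 15.63 = 193.98; u = 15.63/193.98 = 8.06%.
Change = 8.06% − 8.55% = −0.49 pp.

The unemployment rate changed by −0.49 percentage points.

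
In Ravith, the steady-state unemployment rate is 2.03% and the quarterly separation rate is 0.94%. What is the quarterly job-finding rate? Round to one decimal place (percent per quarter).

Job-finding rate ≈ 45.4% per quarter.

From u* = s/(s+f): f = s·(1−u)/u.
f = 0.94 × (1 − 0.0203) / 0.0203 = 0.9209 / 0.0203 ≈ 45.4% per quarter.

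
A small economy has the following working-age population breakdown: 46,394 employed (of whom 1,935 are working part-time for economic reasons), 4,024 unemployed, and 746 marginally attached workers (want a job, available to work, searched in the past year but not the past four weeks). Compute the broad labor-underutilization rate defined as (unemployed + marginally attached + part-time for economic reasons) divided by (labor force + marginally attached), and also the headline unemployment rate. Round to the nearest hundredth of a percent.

Broad underutilization rate ≈ 13.10%; headline unemployment rate ≈ 7.98%.

Labor force = 46,394 + 4,024 = 50,418.
Numerator = 4,024 + 746 + 1,935 = 6,705.
Denominator = 50,418 + 746 = 51,164.
Broad rate = 6,705 / 51,164 = 13.10%.
Headline unemployment rate = 4,024 / 50,418 = 7.98%.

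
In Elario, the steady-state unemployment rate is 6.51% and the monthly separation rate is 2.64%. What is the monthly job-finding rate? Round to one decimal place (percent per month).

Job-finding rate ≈ 37.9% per month.

From u* = s/(s+f): f = s·(1−u)/u.
f = 2.64 × (1 − 0.0651) / 0.0651 = 2.4681 / 0.0651 ≈ 37.9% per month.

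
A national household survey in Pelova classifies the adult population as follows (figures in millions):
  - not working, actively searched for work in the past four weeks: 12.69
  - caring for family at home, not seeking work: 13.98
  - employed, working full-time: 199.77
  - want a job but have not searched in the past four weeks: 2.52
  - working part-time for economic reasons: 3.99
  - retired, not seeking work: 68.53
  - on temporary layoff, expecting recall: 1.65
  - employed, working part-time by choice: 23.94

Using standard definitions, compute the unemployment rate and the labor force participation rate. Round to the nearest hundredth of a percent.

Employed = 199.77 + 3.99 + 23.94 = 227.70 million (anyone who worked, including part-time for economic reasons, counts as employed).
Unemployed = 12.69 + 1.65 = 14.34 million (jobless and actively searching, or on temporary layoff).
Labor force = 227.70 + 14.34 = 242.04 million.
Not in labor force = 13.98 + 2.52 + 68.53 = 85.03 million (those not working and not actively searching are outside the labor force — including those who want a job but have given up searching).
Civilian working-age population = 242.04 + 85.03 = 327.07 million.
Unemployment rate = 14.34 / 242.04 = 5.92%.
Labor force participation rate = 242.04 / 327.07 = 74.00%.

Unemployment rate ≈ 5.92%; labor force participation rate ≈ 74.00%.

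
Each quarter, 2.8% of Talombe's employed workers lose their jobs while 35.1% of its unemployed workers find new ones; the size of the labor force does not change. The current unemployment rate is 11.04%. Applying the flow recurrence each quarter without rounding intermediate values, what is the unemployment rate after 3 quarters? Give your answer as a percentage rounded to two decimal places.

Unemployment rate after three quarters ≈ 8.26%.

With a fixed labor force, u_{t+1} = u_t + s·(1−u_t) − f·u_t = u_t·(1−s−f) + s.
Here 1−s−f = 0.621 and s = 0.028.
u_1 = 0.110400 × 0.621 + 0.028 = 0.096558.
u_2 = 0.096558 × 0.621 + 0.028 = 0.087963.
u_3 = 0.087963 × 0.621 + 0.028 = 0.082625.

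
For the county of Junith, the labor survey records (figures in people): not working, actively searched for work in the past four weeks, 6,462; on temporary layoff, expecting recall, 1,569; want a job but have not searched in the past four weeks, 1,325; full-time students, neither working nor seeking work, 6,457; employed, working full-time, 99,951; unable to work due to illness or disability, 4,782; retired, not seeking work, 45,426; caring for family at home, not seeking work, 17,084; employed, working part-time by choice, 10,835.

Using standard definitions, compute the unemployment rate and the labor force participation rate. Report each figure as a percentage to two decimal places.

Unemployment rate ≈ 6.76%; labor force participation rate ≈ 61.28%.

Employed = 99,951 + 10,835 = 110,786.
Unemployed = 6,462 + 1,569 = 8,031 (jobless and actively searching, or on temporary layoff).
Labor force = 110,786 + 8,031 = 118,817.
Not in labor force = 1,325 + 6,457 + 4,782 + 45,426 + 17,084 = 75,074 (those not working and not actively searching are outside the labor force — including those who want a job but have given up searching).
Civilian working-age population = 118,817 + 75,074 = 193,891.
Unemployment rate = 8,031 / 118,817 = 6.76%.
Labor force participation rate = 118,817 / 193,891 = 61.28%.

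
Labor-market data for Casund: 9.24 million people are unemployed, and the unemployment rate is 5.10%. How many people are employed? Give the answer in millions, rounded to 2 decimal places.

Labor force = U / u = 9.24 / 0.0510 ≈ 181.18 million.
Employed = labor force − unemployed = 181.18 − 9.24 = 171.94 million.

About 171.94 million are employed.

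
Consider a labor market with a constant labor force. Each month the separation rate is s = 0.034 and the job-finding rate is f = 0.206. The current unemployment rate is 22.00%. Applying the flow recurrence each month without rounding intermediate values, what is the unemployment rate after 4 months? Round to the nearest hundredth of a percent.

With a fixed labor force, u_{t+1} = u_t + s·(1−u_t) − f·u_t = u_t·(1−s−f) + s.
Here 1−s−f = 0.760 and s = 0.034.
u_1 = 0.220000 × 0.760 + 0.034 = 0.201200.
u_2 = 0.201200 × 0.760 + 0.034 = 0.186912.
u_3 = 0.186912 × 0.760 + 0.034 = 0.176053.
u_4 = 0.176053 × 0.760 + 0.034 = 0.167800.

Unemployment rate after four months ≈ 16.78%.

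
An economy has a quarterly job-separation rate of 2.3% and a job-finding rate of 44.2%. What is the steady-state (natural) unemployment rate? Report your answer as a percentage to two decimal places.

At steady state the flows balance: s·E = f·U, so U/(E+U) = s/(s+f).
u* = 2.3 / (2.3 + 44.2) = 2.3 / 46.50 = 4.95%.

Steady-state unemployment rate ≈ 4.95%.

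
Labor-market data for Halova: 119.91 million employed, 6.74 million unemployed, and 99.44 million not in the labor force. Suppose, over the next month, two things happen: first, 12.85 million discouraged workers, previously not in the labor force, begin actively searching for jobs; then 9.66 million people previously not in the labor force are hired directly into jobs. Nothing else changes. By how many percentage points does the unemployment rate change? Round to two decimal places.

The unemployment rate changes by +7.81 percentage points.

Initially, labor force = 119.91 + 6.74 = 126.65 million, so u = 6.74/126.65 = 5.32%.
After the first change, unemployed and labor force both rise by 12.85 → E = 119.91, U = 19.59, labor force = 139.50 million.
After the second change, employed and labor force both rise by 9.66; unemployed unchanged → E = 129.57, U = 19.59, labor force = 149.16 million.
New unemployment rate = 19.59 / 149.16 = 13.13%.
Change = 13.13% − 5.32% = +7.81 percentage points.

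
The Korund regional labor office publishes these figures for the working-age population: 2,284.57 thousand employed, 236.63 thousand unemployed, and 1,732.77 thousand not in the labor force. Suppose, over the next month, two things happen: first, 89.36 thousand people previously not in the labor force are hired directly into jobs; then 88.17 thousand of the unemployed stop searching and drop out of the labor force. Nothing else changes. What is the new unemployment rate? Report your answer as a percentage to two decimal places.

Initially, labor force = 2,284.57 + 236.63 = 2,521.20 thousand, so u = 236.63/2,521.20 = 9.39%.
After the first change, employed and labor force both rise by 89.36; unemployed unchanged → E = 2,373.93, U = 236.63, labor force = 2,610.56 thousand.
After the second change, unemployed and labor force both fall by 88.17 → E = 2,373.93, U = 148.46, labor force = 2,522.39 thousand.
New unemployment rate = 148.46 / 2,522.39 = 5.89%.

New unemployment rate ≈ 5.89%.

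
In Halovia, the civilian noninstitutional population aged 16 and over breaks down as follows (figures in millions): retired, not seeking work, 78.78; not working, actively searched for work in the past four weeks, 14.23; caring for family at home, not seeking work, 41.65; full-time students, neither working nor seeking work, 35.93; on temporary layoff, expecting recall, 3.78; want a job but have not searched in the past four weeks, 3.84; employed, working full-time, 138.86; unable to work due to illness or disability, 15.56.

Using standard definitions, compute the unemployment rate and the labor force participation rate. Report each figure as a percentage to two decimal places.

Employed = 138.86 million.
Unemployed = 14.23 + 3.78 = 18.01 million (jobless and actively searching, or on temporary layoff).
Labor force = 138.86 + 18.01 = 156.87 million.
Not in labor force = 78.78 + 41.65 + 35.93 + 3.84 + 15.56 = 175.76 million (those not working and not actively searching are outside the labor force — including those who want a job but have given up searching).
Civilian working-age population = 156.87 + 175.76 = 332.63 million.
Unemployment rate = 18.01 / 156.87 = 11.48%.
Labor force participation rate = 156.87 / 332.63 = 47.16%.

Unemployment rate ≈ 11.48%; labor force participation rate ≈ 47.16%.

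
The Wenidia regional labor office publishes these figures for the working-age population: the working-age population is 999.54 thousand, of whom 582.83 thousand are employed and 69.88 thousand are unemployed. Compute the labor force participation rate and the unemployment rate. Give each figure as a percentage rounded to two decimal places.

Labor force = employed + unemployed = 582.83 + 69.88 = 652.71 thousand.
Unemployment rate = 69.88 / 652.71 = 10.71%.
Labor force participation rate = 652.71 / 999.54 = 65.30%.

Labor force participation rate ≈ 65.30%; unemployment rate ≈ 10.71%.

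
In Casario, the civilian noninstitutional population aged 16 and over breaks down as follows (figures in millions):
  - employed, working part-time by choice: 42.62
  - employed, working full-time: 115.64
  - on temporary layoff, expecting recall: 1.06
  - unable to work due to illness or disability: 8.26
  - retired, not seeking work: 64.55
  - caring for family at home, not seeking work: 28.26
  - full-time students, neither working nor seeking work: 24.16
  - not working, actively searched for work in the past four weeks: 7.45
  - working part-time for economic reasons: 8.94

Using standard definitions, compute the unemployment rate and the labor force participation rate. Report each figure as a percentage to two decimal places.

Unemployment rate ≈ 4.84%; labor force participation rate ≈ 58.39%.

Employed = 42.62 + 115.64 + 8.94 = 167.20 million (anyone who worked, including part-time for economic reasons, counts as employed).
Unemployed = 1.06 + 7.45 = 8.51 million (jobless and actively searching, or on temporary layoff).
Labor force = 167.20 + 8.51 = 175.71 million.
Not in labor force = 8.26 + 64.55 + 28.26 + 24.16 = 125.23 million (those not working and not actively searching are outside the labor force).
Civilian working-age population = 175.71 + 125.23 = 300.94 million.
Unemployment rate = 8.51 / 175.71 = 4.84%.
Labor force participation rate = 175.71 / 300.94 = 58.39%.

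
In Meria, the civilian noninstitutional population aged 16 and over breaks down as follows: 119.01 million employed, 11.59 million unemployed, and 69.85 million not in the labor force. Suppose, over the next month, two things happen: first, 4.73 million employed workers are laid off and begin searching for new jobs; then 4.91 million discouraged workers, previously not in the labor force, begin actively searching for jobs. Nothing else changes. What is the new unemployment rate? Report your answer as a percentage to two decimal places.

New unemployment rate ≈ 15.67%.

Initially, labor force = 119.01 + 11.59 = 130.60 million, so u = 11.59/130.60 = 8.87%.
After the first change, employed falls and unemployed rises by 4.73; labor force unchanged → E = 114.28, U = 16.32, labor force = 130.60 million.
After the second change, unemployed and labor force both rise by 4.91 → E = 114.28, U = 21.23, labor force = 135.51 million.
New unemployment rate = 21.23 / 135.51 = 15.67%.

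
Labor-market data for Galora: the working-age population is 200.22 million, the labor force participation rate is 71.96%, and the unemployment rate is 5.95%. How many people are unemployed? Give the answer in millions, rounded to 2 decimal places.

About 8.57 million are unemployed.

Labor force = 0.7196 × 200.22 = 144.08 million.
Unemployed = 0.0595 × 144.08 ≈ 8.57 million.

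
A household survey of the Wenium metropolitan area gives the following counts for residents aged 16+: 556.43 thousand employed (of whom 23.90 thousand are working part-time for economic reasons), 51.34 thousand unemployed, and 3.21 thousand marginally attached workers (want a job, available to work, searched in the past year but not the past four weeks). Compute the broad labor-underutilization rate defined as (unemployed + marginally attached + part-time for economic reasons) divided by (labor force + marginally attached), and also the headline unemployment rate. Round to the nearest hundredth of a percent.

Broad underutilization rate ≈ 12.84%; headline unemployment rate ≈ 8.45%.

Labor force = 556.43 + 51.34 = 607.77 thousand.
Numerator = 51.34 + 3.21 + 23.90 = 78.45 thousand.
Denominator = 607.77 + 3.21 = 610.98 thousand.
Broad rate = 78.45 / 610.98 = 12.84%.
Headline unemployment rate = 51.34 / 607.77 = 8.45%.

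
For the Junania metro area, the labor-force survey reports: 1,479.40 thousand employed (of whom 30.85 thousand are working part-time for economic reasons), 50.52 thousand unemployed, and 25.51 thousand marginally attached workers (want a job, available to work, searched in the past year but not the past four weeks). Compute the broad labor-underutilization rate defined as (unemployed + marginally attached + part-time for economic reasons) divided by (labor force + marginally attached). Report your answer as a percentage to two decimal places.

Labor force = 1,479.40 + 50.52 = 1,529.92 thousand.
Numerator = 50.52 + 25.51 + 30.85 = 106.88 thousand.
Denominator = 1,529.92 + 25.51 = 1,555.43 thousand.
Broad rate = 106.88 / 1,555.43 = 6.87%.

Broad underutilization rate ≈ 6.87%.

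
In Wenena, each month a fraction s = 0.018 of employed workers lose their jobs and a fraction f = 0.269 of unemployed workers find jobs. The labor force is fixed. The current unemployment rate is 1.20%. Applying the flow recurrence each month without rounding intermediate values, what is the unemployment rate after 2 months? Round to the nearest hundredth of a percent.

Unemployment rate after two months ≈ 3.69%.

With a fixed labor force, u_{t+1} = u_t + s·(1−u_t) − f·u_t = u_t·(1−s−f) + s.
Here 1−s−f = 0.713 and s = 0.018.
u_1 = 0.012000 × 0.713 + 0.018 = 0.026556.
u_2 = 0.026556 × 0.713 + 0.018 = 0.036934.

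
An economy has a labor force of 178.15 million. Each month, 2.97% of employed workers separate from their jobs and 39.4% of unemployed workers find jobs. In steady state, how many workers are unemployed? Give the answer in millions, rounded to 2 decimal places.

Steady-state unemployment rate u* = s/(s+f) = 2.97/(2.97+39.4) = 0.070097.
Unemployed = u* × labor force = 0.070097 × 178.15 ≈ 12.49 million.

About 12.49 million are unemployed in steady state.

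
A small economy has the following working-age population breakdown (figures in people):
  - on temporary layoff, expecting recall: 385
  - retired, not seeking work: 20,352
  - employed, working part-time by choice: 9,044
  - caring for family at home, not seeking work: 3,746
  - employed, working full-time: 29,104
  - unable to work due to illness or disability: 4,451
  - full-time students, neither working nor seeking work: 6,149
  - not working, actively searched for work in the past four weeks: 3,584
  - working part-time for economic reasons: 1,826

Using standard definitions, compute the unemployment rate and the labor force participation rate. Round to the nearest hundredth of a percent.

Unemployment rate ≈ 9.03%; labor force participation rate ≈ 55.88%.

Employed = 9,044 + 29,104 + 1,826 = 39,974 (anyone who worked, including part-time for economic reasons, counts as employed).
Unemployed = 385 + 3,584 = 3,969 (jobless and actively searching, or on temporary layoff).
Labor force = 39,974 + 3,969 = 43,943.
Not in labor force = 20,352 + 3,746 + 4,451 + 6,149 = 34,698 (those not working and not actively searching are outside the labor force).
Civilian working-age population = 43,943 + 34,698 = 78,641.
Unemployment rate = 3,969 / 43,943 = 9.03%.
Labor force participation rate = 43,943 / 78,641 = 55.88%.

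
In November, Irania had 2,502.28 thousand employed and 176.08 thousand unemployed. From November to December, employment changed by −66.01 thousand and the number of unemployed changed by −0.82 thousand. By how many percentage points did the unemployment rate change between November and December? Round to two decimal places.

The unemployment rate changed by +0.14 percentage points.

November: labor force = 2,502.28 + 176.08 = 2,678.36; u = 176.08/2,678.36 = 6.57%.
December: labor force = 2,436.27 + 175.26 = 2,611.53; u = 175.26/2,611.53 = 6.71%.
Change = 6.71% − 6.57% = +0.14 pp.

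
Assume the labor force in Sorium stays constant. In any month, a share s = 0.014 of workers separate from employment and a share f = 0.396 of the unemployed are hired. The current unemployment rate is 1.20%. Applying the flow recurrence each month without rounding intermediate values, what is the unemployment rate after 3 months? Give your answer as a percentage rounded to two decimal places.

Unemployment rate after three months ≈ 2.96%.

With a fixed labor force, u_{t+1} = u_t + s·(1−u_t) − f·u_t = u_t·(1−s−f) + s.
Here 1−s−f = 0.590 and s = 0.014.
u_1 = 0.012000 × 0.590 + 0.014 = 0.021080.
u_2 = 0.021080 × 0.590 + 0.014 = 0.026437.
u_3 = 0.026437 × 0.590 + 0.014 = 0.029598.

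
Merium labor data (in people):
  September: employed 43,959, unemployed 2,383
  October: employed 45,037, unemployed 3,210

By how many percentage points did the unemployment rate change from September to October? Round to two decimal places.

September: labor force = 43,959 + 2,383 = 46,342; u = 2,383/46,342 = 5.14%.
October: labor force = 45,037 + 3,210 = 48,247; u = 3,210/48,247 = 6.65%.
Change = 6.65% − 5.14% = +1.51 pp.

The unemployment rate changed by +1.51 percentage points.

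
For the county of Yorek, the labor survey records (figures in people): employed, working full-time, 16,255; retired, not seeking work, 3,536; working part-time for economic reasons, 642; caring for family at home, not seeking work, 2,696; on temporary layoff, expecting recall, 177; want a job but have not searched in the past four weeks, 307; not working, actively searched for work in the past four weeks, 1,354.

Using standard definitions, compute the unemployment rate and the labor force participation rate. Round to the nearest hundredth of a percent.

Employed = 16,255 + 642 = 16,897 (anyone who worked, including part-time for economic reasons, counts as employed).
Unemployed = 177 + 1,354 = 1,531 (jobless and actively searching, or on temporary layoff).
Labor force = 16,897 + 1,531 = 18,428.
Not in labor force = 3,536 + 2,696 + 307 = 6,539 (those not working and not actively searching are outside the labor force — including those who want a job but have given up searching).
Civilian working-age population = 18,428 + 6,539 = 24,967.
Unemployment rate = 1,531 / 18,428 = 8.31%.
Labor force participation rate = 18,428 / 24,967 = 73.81%.

Unemployment rate ≈ 8.31%; labor force participation rate ≈ 73.81%.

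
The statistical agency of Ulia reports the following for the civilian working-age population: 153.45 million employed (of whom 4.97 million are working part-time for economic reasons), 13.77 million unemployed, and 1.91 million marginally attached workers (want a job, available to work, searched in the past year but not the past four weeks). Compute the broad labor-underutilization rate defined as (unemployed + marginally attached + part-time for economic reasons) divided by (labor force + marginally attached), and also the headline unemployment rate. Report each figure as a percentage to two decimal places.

Labor force = 153.45 + 13.77 = 167.22 million.
Numerator = 13.77 + 1.91 + 4.97 = 20.65 million.
Denominator = 167.22 + 1.91 = 169.13 million.
Broad rate = 20.65 / 169.13 = 12.21%.
Headline unemployment rate = 13.77 / 167.22 = 8.23%.

Broad underutilization rate ≈ 12.21%; headline unemployment rate ≈ 8.23%.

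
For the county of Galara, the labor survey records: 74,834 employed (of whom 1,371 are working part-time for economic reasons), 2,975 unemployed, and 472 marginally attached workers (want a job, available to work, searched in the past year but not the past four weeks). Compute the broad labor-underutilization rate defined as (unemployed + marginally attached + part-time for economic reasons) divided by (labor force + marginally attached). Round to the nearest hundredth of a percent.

Broad underutilization rate ≈ 6.15%.

Labor force = 74,834 + 2,975 = 77,809.
Numerator = 2,975 + 472 + 1,371 = 4,818.
Denominator = 77,809 + 472 = 78,281.
Broad rate = 4,818 / 78,281 = 6.15%.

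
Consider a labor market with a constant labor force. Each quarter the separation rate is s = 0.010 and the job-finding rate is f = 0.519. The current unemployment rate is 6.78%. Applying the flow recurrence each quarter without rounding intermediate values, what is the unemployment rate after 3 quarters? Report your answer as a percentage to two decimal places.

Unemployment rate after three quarters ≈ 2.40%.

With a fixed labor force, u_{t+1} = u_t + s·(1−u_t) − f·u_t = u_t·(1−s−f) + s.
Here 1−s−f = 0.471 and s = 0.010.
u_1 = 0.067800 × 0.471 + 0.010 = 0.041934.
u_2 = 0.041934 × 0.471 + 0.010 = 0.029751.
u_3 = 0.029751 × 0.471 + 0.010 = 0.024013.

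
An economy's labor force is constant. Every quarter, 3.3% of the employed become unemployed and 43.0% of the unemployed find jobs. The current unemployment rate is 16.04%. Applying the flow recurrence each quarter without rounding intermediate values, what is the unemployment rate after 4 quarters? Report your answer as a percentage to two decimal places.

Unemployment rate after four quarters ≈ 7.87%.

With a fixed labor force, u_{t+1} = u_t + s·(1−u_t) − f·u_t = u_t·(1−s−f) + s.
Here 1−s−f = 0.537 and s = 0.033.
u_1 = 0.160400 × 0.537 + 0.033 = 0.119135.
u_2 = 0.119135 × 0.537 + 0.033 = 0.096975.
u_3 = 0.096975 × 0.537 + 0.033 = 0.085076.
u_4 = 0.085076 × 0.537 + 0.033 = 0.078686.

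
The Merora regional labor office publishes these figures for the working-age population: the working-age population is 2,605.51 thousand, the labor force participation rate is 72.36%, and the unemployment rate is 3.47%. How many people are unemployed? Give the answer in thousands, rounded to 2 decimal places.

Labor force = 0.7236 × 2,605.51 = 1,885.35 thousand.
Unemployed = 0.0347 × 1,885.35 ≈ 65.42 thousand.

About 65.42 thousand are unemployed.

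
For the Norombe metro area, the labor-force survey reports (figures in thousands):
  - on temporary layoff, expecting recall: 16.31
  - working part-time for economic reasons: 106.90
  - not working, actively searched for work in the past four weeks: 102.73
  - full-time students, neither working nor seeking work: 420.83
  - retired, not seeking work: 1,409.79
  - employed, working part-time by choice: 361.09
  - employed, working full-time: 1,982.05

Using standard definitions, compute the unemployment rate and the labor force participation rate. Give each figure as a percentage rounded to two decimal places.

Unemployment rate ≈ 4.63%; labor force participation rate ≈ 58.39%.

Employed = 106.90 + 361.09 + 1,982.05 = 2,450.04 thousand (anyone who worked, including part-time for economic reasons, counts as employed).
Unemployed = 16.31 + 102.73 = 119.04 thousand (jobless and actively searching, or on temporary layoff).
Labor force = 2,450.04 + 119.04 = 2,569.08 thousand.
Not in labor force = 420.83 + 1,409.79 = 1,830.62 thousand (those not working and not actively searching are outside the labor force).
Civilian working-age population = 2,569.08 + 1,830.62 = 4,399.70 thousand.
Unemployment rate = 119.04 / 2,569.08 = 4.63%.
Labor force participation rate = 2,569.08 / 4,399.70 = 58.39%.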